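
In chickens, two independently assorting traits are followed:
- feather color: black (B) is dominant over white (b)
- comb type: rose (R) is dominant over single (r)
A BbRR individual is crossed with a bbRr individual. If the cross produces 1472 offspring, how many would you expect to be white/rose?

Dihybrid cross BbRR × bbRr — consider each gene separately:
feather color: Bb × bb → 2 Bb, 2 bb → 2 B_ : 2 bb (out of 4)
comb type: RR × Rr → 2 RR, 2 Rr → 4 R_ (out of 4)
Combine (counts out of 4 × 4 = 16): black/rose (B_R_) = 2×4 = 8; white/rose (bbR_) = 2×4 = 8
Phenotype counts (out of 16): 8 black/rose, 8 white/rose
white/rose: 8 out of 16 → fraction 1/2
Expected count = 1/2 × 1472 = 736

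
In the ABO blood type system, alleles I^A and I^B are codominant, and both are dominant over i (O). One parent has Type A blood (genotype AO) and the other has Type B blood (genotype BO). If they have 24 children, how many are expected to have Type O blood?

Cross: AO × BO
Possible offspring genotypes: 1 AB, 1 AO, 1 BO, 1 OO
Blood type counts: 1 Type AB, 1 Type A, 1 Type B, 1 Type O
Probability of Type O: 1/4
Expected count = 1/4 × 24 = 6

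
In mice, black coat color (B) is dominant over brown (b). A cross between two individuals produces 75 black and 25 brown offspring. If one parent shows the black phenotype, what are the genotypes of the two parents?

Observed offspring: 75 black, 25 brown
The observed ratio simplifies to 3:1. Brown (bb) offspring appear, so each parent must contribute one b allele. The parent stated to show black carries B, so it is Bb. The other parent is then either Bb or bb: Bb × bb would give a 1:1 split, whereas Bb × Bb gives 3:1 — matching the data. So both parents are heterozygous (Bb × Bb).
Parent genotypes: Bb × Bb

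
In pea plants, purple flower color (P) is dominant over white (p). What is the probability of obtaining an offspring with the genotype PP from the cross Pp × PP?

Punnett square for Pp × PP:
Offspring genotypes: 2 PP, 2 Pp
Total offspring: 4
Count with target: 2
Probability: 2/4 = 1/2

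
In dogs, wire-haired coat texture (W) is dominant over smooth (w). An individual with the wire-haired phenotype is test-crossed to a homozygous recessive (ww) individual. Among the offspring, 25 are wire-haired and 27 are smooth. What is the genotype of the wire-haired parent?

Test cross: ? × ww
Offspring: 25 wire-haired, 27 smooth — approximately 1:1.
A 1:1 ratio in a test cross indicates the unknown parent is heterozygous (Ww).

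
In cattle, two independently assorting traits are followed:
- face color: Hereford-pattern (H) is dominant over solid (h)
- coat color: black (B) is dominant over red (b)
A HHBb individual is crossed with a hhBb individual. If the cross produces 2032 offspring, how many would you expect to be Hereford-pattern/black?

Dihybrid cross HHBb × hhBb — consider each gene separately:
face color: HH × hh → 4 Hh → 4 H_ (out of 4)
coat color: Bb × Bb → 1 BB, 2 Bb, 1 bb → 3 B_ : 1 bb (out of 4)
Combine (counts out of 4 × 4 = 16): Hereford-pattern/black (H_B_) = 4×3 = 12; Hereford-pattern/red (H_bb) = 4×1 = 4
Phenotype counts (out of 16): 12 Hereford-pattern/black, 4 Hereford-pattern/red
Hereford-pattern/black: 12 out of 16 → fraction 3/4
Expected count = 3/4 × 2032 = 1524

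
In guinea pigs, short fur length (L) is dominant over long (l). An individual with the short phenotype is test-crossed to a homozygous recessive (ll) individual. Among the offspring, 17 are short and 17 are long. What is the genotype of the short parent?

Test cross: ? × ll
Offspring: 17 short, 17 long — approximately 1:1.
A 1:1 ratio in a test cross indicates the unknown parent is heterozygous (Ll).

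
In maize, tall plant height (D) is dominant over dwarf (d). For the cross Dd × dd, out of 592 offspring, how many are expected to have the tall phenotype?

Punnett square for Dd × dd:
Offspring genotypes: 2 Dd, 2 dd
Total offspring: 4
Count with target: 2
Probability: 2/4 = 1/2
Expected count = 1/2 × 592 = 296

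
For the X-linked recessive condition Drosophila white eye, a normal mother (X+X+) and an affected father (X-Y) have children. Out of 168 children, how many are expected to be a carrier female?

Cross: X+X+ × X-Y
Offspring: 2 X+X-, 2 X+Y
Probability of a carrier female: 2/4 = 1/2
Expected count = 1/2 × 168 = 84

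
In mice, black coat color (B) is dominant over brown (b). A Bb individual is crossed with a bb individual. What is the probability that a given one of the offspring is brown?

Punnett square for Bb × bb:
Offspring genotypes: 2 Bb, 2 bb
black: 2, brown: 2
brown: 2 out of 4
Probability: 2/4 = 1/2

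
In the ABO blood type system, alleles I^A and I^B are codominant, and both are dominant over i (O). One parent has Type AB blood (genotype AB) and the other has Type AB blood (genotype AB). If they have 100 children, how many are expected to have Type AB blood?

Cross: AB × AB
Possible offspring genotypes: 1 AA, 2 AB, 1 BB
Blood type counts: 1 Type A, 2 Type AB, 1 Type B
Probability of Type AB: 2/4 = 1/2
Expected count = 1/2 × 100 = 50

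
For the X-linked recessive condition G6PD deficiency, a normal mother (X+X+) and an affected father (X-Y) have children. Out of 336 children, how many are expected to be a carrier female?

Cross: X+X+ × X-Y
Offspring: 2 X+X-, 2 X+Y
Probability of a carrier female: 2/4 = 1/2
Expected count = 1/2 × 336 = 168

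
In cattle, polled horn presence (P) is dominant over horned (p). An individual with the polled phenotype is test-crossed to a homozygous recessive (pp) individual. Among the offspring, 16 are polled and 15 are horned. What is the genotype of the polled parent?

Test cross: ? × pp
Offspring: 16 polled, 15 horned — approximately 1:1.
A 1:1 ratio in a test cross indicates the unknown parent is heterozygous (Pp).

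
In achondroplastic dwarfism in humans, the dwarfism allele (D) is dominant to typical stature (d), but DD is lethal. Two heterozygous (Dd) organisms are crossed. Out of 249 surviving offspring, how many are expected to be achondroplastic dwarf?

Cross: Dd × Dd
Punnett square offspring (before lethality): 1 DD, 2 Dd, 1 dd
The DD genotype is lethal (embryos die); surviving offspring: 2 Dd, 1 dd
achondroplastic dwarf: 2 out of 3 → fraction 2/3
Expected count = 2/3 × 249 = 166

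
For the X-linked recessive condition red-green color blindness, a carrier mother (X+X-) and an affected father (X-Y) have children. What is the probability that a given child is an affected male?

Cross: X+X- × X-Y
Offspring: 1 X+X-, 1 X+Y, 1 X-X-, 1 X-Y
Probability of an affected male: 1/4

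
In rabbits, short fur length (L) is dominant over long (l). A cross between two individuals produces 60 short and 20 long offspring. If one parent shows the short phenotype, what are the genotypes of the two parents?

Observed offspring: 60 short, 20 long
The observed ratio simplifies to 3:1. Long (ll) offspring appear, so each parent must contribute one l allele. The parent stated to show short carries L, so it is Ll. The other parent is then either Ll or ll: Ll × ll would give a 1:1 split, whereas Ll × Ll gives 3:1 — matching the data. So both parents are heterozygous (Ll × Ll).
Parent genotypes: Ll × Ll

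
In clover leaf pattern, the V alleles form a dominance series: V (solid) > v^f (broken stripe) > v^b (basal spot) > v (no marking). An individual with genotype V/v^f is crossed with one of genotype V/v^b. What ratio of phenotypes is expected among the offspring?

Cross: V/v^f × V/v^b
Allele dominance: V > v^f > v^b > v
Offspring genotypes: 1 V/V, 1 V/v^b, 1 V/v^f, 1 v^f/v^b
Phenotype counts: 3 solid, 1 broken stripe
Ratio: 3 solid : 1 broken stripe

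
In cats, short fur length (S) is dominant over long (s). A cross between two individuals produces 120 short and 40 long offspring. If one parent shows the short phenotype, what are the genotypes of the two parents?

Observed offspring: 120 short, 40 long
The observed ratio simplifies to 3:1. Long (ss) offspring appear, so each parent must contribute one s allele. The parent stated to show short carries S, so it is Ss. The other parent is then either Ss or ss: Ss × ss would give a 1:1 split, whereas Ss × Ss gives 3:1 — matching the data. So both parents are heterozygous (Ss × Ss).
Parent genotypes: Ss × Ss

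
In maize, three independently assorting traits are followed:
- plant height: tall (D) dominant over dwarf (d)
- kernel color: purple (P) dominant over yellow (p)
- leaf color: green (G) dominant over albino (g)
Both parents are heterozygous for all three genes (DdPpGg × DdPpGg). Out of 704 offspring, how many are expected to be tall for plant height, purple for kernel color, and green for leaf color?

Trihybrid cross: DdPpGg × DdPpGg
Each trait segregates independently with a 3:1 phenotypic ratio, so each gene contributes 3/4 (dominant) or 1/4 (recessive).
Target: tall (plant height), purple (kernel color), green (leaf color)
Probability = product of independent per-trait probabilities
= 3/4 × 3/4 × 3/4 = 27/64
Expected count = 27/64 × 704 = 297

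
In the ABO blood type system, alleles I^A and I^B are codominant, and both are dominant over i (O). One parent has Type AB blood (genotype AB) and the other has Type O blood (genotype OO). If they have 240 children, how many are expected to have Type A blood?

Cross: AB × OO
Possible offspring genotypes: 2 AO, 2 BO
Blood type counts: 2 Type A, 2 Type B
Probability of Type A: 2/4 = 1/2
Expected count = 1/2 × 240 = 120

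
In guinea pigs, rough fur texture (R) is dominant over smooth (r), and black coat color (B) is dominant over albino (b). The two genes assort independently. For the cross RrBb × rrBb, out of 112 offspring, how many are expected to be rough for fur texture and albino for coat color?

Dihybrid cross RrBb × rrBb — consider each gene separately:
fur texture: Rr × rr → 2 Rr, 2 rr → 2 R_ : 2 rr (out of 4)
coat color: Bb × Bb → 1 BB, 2 Bb, 1 bb → 3 B_ : 1 bb (out of 4)
Looking for: rough (R_) and albino (bb)
P(rough) = 2/4, P(albino) = 1/4
P(both) = 2/4 × 1/4 = 2/16 = 1/8
Expected count = 1/8 × 112 = 14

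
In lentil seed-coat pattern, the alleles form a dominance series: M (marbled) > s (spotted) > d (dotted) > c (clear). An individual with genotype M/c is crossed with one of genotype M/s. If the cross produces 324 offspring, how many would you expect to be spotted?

Cross: M/c × M/s
Allele dominance: M > s > d > c
Offspring genotypes: 1 M/M, 1 M/s, 1 M/c, 1 s/c
Phenotype counts: 3 marbled, 1 spotted
spotted: 1 out of 4 → fraction 1/4
Expected count = 1/4 × 324 = 81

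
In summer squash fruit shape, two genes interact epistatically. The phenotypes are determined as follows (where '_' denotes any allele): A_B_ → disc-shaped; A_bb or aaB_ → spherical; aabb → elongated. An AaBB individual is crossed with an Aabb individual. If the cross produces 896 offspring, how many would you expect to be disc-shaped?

Cross: AaBB × Aabb — consider each gene separately:
A gene: Aa × Aa → 1 AA, 2 Aa, 1 aa → 3 A_ : 1 aa (out of 4)
B gene: BB × bb → 4 Bb → 4 B_ (out of 4)
Genotype classes (out of 4 × 4 = 16): A_B_ = 3×4 = 12; aaB_ = 1×4 = 4
Apply the phenotype rules: A_B_ (12) → disc-shaped; aaB_ (4) → spherical
Phenotype counts (out of 16): 12 disc-shaped, 4 spherical
disc-shaped: 12 out of 16 → fraction 3/4
Expected count = 3/4 × 896 = 672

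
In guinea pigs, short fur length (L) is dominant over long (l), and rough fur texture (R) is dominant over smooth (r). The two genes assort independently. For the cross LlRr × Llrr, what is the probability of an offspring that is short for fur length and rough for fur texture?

Dihybrid cross LlRr × Llrr — consider each gene separately:
fur length: Ll × Ll → 1 LL, 2 Ll, 1 ll → 3 L_ : 1 ll (out of 4)
fur texture: Rr × rr → 2 Rr, 2 rr → 2 R_ : 2 rr (out of 4)
Looking for: short (L_) and rough (R_)
P(short) = 3/4, P(rough) = 2/4
P(both) = 3/4 × 2/4 = 6/16 = 3/8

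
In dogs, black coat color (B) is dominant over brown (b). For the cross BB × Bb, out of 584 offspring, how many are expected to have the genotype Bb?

Punnett square for BB × Bb:
Offspring genotypes: 2 BB, 2 Bb
Total offspring: 4
Count with target: 2
Probability: 2/4 = 1/2
Expected count = 1/2 × 584 = 292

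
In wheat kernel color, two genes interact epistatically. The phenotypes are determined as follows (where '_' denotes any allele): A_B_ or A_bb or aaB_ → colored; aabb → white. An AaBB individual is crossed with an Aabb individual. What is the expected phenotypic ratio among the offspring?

Cross: AaBB × Aabb — consider each gene separately:
A gene: Aa × Aa → 1 AA, 2 Aa, 1 aa → 3 A_ : 1 aa (out of 4)
B gene: BB × bb → 4 Bb → 4 B_ (out of 4)
Genotype classes (out of 4 × 4 = 16): A_B_ = 3×4 = 12; aaB_ = 1×4 = 4
Apply the phenotype rules: A_B_ (12) + aaB_ (4) → colored
Phenotype counts (out of 16): 16 colored
Ratio: all colored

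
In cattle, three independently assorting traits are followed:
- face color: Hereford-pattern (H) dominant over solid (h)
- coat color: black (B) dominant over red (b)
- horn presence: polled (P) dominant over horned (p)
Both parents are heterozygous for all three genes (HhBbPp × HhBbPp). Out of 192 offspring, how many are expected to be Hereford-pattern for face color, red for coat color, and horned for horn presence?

Trihybrid cross: HhBbPp × HhBbPp
Each trait segregates independently with a 3:1 phenotypic ratio, so each gene contributes 3/4 (dominant) or 1/4 (recessive).
Target: Hereford-pattern (face color), red (coat color), horned (horn presence)
Probability = product of independent per-trait probabilities
= 3/4 × 1/4 × 1/4 = 3/64
Expected count = 3/64 × 192 = 9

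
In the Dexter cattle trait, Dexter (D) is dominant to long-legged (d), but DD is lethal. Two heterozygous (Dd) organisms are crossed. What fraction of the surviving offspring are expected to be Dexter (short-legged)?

Cross: Dd × Dd
Punnett square offspring (before lethality): 1 DD, 2 Dd, 1 dd
The DD genotype is lethal (embryos die); surviving offspring: 2 Dd, 1 dd
Dexter (short-legged): 2 out of 3
Probability: 2/3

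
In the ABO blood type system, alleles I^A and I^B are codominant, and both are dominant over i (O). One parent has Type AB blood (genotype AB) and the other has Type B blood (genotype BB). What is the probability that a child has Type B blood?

Cross: AB × BB
Possible offspring genotypes: 2 AB, 2 BB
Blood type counts: 2 Type AB, 2 Type B
Probability of Type B: 2/4 = 1/2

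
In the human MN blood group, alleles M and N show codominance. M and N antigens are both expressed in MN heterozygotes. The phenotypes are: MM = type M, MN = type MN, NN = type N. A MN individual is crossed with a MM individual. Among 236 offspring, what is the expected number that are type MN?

Punnett square for MN × MM:
Offspring genotypes: 2 MM, 2 MN
Phenotype counts: 2 type M, 2 type MN
type MN: 2 out of 4 → fraction 1/2
Expected count = 1/2 × 236 = 118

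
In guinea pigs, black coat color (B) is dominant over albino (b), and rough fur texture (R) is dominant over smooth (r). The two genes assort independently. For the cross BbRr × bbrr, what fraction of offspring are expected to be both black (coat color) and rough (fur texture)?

Dihybrid cross BbRr × bbrr — consider each gene separately:
coat color: Bb × bb → 2 Bb, 2 bb → 2 B_ : 2 bb (out of 4)
fur texture: Rr × rr → 2 Rr, 2 rr → 2 R_ : 2 rr (out of 4)
Looking for: black (B_) and rough (R_)
P(black) = 2/4, P(rough) = 2/4
P(both) = 2/4 × 2/4 = 4/16 = 1/4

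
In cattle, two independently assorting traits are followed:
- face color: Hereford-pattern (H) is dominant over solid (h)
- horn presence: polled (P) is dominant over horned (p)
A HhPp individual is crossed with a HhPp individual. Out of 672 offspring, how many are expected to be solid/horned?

Dihybrid cross HhPp × HhPp — consider each gene separately:
face color: Hh × Hh → 1 HH, 2 Hh, 1 hh → 3 H_ : 1 hh (out of 4)
horn presence: Pp × Pp → 1 PP, 2 Pp, 1 pp → 3 P_ : 1 pp (out of 4)
Combine (counts out of 4 × 4 = 16): Hereford-pattern/polled (H_P_) = 3×3 = 9; Hereford-pattern/horned (H_pp) = 3×1 = 3; solid/polled (hhP_) = 1×3 = 3; solid/horned (hhpp) = 1×1 = 1
Phenotype counts (out of 16): 9 Hereford-pattern/polled, 3 Hereford-pattern/horned, 3 solid/polled, 1 solid/horned
solid/horned: 1 out of 16 → fraction 1/16
Expected count = 1/16 × 672 = 42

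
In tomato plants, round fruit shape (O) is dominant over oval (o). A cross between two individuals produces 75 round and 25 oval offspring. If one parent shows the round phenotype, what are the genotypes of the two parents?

Observed offspring: 75 round, 25 oval
The observed ratio simplifies to 3:1. Oval (oo) offspring appear, so each parent must contribute one o allele. The parent stated to show round carries O, so it is Oo. The other parent is then either Oo or oo: Oo × oo would give a 1:1 split, whereas Oo × Oo gives 3:1 — matching the data. So both parents are heterozygous (Oo × Oo).
Parent genotypes: Oo × Oo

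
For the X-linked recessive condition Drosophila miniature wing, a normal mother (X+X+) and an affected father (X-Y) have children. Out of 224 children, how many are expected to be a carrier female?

Cross: X+X+ × X-Y
Offspring: 2 X+X-, 2 X+Y
Probability of a carrier female: 2/4 = 1/2
Expected count = 1/2 × 224 = 112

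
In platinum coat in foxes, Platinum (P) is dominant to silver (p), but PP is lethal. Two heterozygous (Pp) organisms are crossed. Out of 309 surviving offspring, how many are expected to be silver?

Cross: Pp × Pp
Punnett square offspring (before lethality): 1 PP, 2 Pp, 1 pp
The PP genotype is lethal (embryos die); surviving offspring: 2 Pp, 1 pp
silver: 1 out of 3 → fraction 1/3
Expected count = 1/3 × 309 = 103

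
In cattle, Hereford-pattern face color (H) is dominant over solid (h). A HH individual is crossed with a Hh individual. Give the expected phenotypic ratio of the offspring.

Punnett square for HH × Hh:
Offspring genotypes: 2 HH, 2 Hh
Hereford-pattern: 4, solid: 0
Ratio: all Hereford-pattern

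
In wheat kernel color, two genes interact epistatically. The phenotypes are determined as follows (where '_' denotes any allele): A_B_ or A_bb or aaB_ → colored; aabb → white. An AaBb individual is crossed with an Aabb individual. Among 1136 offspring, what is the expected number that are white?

Cross: AaBb × Aabb — consider each gene separately:
A gene: Aa × Aa → 1 AA, 2 Aa, 1 aa → 3 A_ : 1 aa (out of 4)
B gene: Bb × bb → 2 Bb, 2 bb → 2 B_ : 2 bb (out of 4)
Genotype classes (out of 4 × 4 = 16): A_B_ = 3×2 = 6; A_bb = 3×2 = 6; aaB_ = 1×2 = 2; aabb = 1×2 = 2
Apply the phenotype rules: A_B_ (6) + A_bb (6) + aaB_ (2) → colored; aabb (2) → white
Phenotype counts (out of 16): 14 colored, 2 white
white: 2 out of 16 → fraction 1/8
Expected count = 1/8 × 1136 = 142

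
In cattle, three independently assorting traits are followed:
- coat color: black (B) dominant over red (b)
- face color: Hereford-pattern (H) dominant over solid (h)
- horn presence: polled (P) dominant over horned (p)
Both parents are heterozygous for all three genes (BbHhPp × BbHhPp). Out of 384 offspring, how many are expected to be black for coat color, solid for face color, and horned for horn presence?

Trihybrid cross: BbHhPp × BbHhPp
Each trait segregates independently with a 3:1 phenotypic ratio, so each gene contributes 3/4 (dominant) or 1/4 (recessive).
Target: black (coat color), solid (face color), horned (horn presence)
Probability = product of independent per-trait probabilities
= 3/4 × 1/4 × 1/4 = 3/64
Expected count = 3/64 × 384 = 18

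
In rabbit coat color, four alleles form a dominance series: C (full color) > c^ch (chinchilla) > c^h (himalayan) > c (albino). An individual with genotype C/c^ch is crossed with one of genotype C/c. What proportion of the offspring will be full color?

Cross: C/c^ch × C/c
Allele dominance: C > c^ch > c^h > c
Offspring genotypes: 1 C/C, 1 C/c, 1 C/c^ch, 1 c^ch/c
Phenotype counts: 3 full color, 1 chinchilla
full color: 3 out of 4
Probability: 3/4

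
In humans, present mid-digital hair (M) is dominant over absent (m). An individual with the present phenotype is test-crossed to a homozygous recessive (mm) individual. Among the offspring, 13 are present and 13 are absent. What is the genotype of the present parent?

Test cross: ? × mm
Offspring: 13 present, 13 absent — approximately 1:1.
A 1:1 ratio in a test cross indicates the unknown parent is heterozygous (Mm).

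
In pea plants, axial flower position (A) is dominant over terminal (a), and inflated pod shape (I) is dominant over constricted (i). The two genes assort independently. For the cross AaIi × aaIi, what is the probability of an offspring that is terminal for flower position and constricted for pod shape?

Dihybrid cross AaIi × aaIi — consider each gene separately:
flower position: Aa × aa → 2 Aa, 2 aa → 2 A_ : 2 aa (out of 4)
pod shape: Ii × Ii → 1 II, 2 Ii, 1 ii → 3 I_ : 1 ii (out of 4)
Looking for: terminal (aa) and constricted (ii)
P(terminal) = 2/4, P(constricted) = 1/4
P(both) = 2/4 × 1/4 = 2/16 = 1/8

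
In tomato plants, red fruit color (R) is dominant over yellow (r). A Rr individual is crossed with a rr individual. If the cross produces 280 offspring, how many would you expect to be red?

Punnett square for Rr × rr:
Offspring genotypes: 2 Rr, 2 rr
red: 2, yellow: 2
red: 2 out of 4 → fraction 1/2
Expected count = 1/2 × 280 = 140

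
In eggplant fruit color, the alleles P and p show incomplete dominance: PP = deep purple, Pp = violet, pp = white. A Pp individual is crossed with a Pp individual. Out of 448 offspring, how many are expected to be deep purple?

Punnett square for Pp × Pp:
Offspring genotypes: 1 PP, 2 Pp, 1 pp
Phenotype counts: 1 deep purple, 2 violet, 1 white
deep purple: 1 out of 4 → fraction 1/4
Expected count = 1/4 × 448 = 112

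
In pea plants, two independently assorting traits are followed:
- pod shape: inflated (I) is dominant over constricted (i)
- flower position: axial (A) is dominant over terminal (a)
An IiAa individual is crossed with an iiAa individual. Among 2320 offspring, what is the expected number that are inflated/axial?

Dihybrid cross IiAa × iiAa — consider each gene separately:
pod shape: Ii × ii → 2 Ii, 2 ii → 2 I_ : 2 ii (out of 4)
flower position: Aa × Aa → 1 AA, 2 Aa, 1 aa → 3 A_ : 1 aa (out of 4)
Combine (counts out of 4 × 4 = 16): inflated/axial (I_A_) = 2×3 = 6; inflated/terminal (I_aa) = 2×1 = 2; constricted/axial (iiA_) = 2×3 = 6; constricted/terminal (iiaa) = 2×1 = 2
Phenotype counts (out of 16): 6 inflated/axial, 2 inflated/terminal, 6 constricted/axial, 2 constricted/terminal
inflated/axial: 6 out of 16 → fraction 3/8
Expected count = 3/8 × 2320 = 870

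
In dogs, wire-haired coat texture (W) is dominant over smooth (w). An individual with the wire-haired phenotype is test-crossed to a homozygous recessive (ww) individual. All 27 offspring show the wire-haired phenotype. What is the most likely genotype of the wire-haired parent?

Test cross: ? × ww
All offspring are wire-haired.
If the unknown parent were heterozygous (Ww), about half of 27 offspring would be smooth; none are. The unknown parent is most likely homozygous dominant (WW).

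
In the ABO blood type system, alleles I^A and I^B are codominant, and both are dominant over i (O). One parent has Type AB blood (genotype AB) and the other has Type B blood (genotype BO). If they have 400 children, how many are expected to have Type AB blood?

Cross: AB × BO
Possible offspring genotypes: 1 AB, 1 AO, 1 BB, 1 BO
Blood type counts: 1 Type AB, 1 Type A, 2 Type B
Probability of Type AB: 1/4
Expected count = 1/4 × 400 = 100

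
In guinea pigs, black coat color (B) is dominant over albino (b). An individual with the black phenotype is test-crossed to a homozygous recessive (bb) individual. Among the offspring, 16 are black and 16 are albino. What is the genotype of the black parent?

Test cross: ? × bb
Offspring: 16 black, 16 albino — approximately 1:1.
A 1:1 ratio in a test cross indicates the unknown parent is heterozygous (Bb).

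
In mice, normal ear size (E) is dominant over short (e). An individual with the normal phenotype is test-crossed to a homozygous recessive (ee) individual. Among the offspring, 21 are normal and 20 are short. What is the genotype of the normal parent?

Test cross: ? × ee
Offspring: 21 normal, 20 short — approximately 1:1.
A 1:1 ratio in a test cross indicates the unknown parent is heterozygous (Ee).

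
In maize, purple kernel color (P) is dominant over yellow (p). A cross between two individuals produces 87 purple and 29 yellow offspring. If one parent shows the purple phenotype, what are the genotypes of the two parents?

Observed offspring: 87 purple, 29 yellow
The observed ratio simplifies to 3:1. Yellow (pp) offspring appear, so each parent must contribute one p allele. The parent stated to show purple carries P, so it is Pp. The other parent is then either Pp or pp: Pp × pp would give a 1:1 split, whereas Pp × Pp gives 3:1 — matching the data. So both parents are heterozygous (Pp × Pp).
Parent genotypes: Pp × Pp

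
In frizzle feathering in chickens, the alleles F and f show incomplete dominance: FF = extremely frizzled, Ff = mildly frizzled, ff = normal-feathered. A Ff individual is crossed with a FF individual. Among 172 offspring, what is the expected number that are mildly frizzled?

Punnett square for Ff × FF:
Offspring genotypes: 2 FF, 2 Ff
Phenotype counts: 2 extremely frizzled, 2 mildly frizzled
mildly frizzled: 2 out of 4 → fraction 1/2
Expected count = 1/2 × 172 = 86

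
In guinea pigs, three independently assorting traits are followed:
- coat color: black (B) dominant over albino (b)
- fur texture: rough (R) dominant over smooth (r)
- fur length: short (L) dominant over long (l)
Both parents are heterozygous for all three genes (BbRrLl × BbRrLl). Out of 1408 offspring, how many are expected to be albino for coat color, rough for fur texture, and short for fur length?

Trihybrid cross: BbRrLl × BbRrLl
Each trait segregates independently with a 3:1 phenotypic ratio, so each gene contributes 3/4 (dominant) or 1/4 (recessive).
Target: albino (coat color), rough (fur texture), short (fur length)
Probability = product of independent per-trait probabilities
= 1/4 × 3/4 × 3/4 = 9/64
Expected count = 9/64 × 1408 = 198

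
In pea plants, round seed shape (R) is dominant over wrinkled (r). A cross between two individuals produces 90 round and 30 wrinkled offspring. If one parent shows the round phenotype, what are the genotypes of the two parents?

Observed offspring: 90 round, 30 wrinkled
The observed ratio simplifies to 3:1. Wrinkled (rr) offspring appear, so each parent must contribute one r allele. The parent stated to show round carries R, so it is Rr. The other parent is then either Rr or rr: Rr × rr would give a 1:1 split, whereas Rr × Rr gives 3:1 — matching the data. So both parents are heterozygous (Rr × Rr).
Parent genotypes: Rr × Rr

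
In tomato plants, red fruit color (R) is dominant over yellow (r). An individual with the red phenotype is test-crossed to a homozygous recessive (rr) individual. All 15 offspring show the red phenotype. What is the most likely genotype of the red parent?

Test cross: ? × rr
All offspring are red.
If the unknown parent were heterozygous (Rr), about half of 15 offspring would be yellow; none are. The unknown parent is most likely homozygous dominant (RR).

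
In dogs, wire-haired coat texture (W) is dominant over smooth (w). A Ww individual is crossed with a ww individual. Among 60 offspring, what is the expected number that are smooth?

Punnett square for Ww × ww:
Offspring genotypes: 2 Ww, 2 ww
wire-haired: 2, smooth: 2
smooth: 2 out of 4 → fraction 1/2
Expected count = 1/2 × 60 = 30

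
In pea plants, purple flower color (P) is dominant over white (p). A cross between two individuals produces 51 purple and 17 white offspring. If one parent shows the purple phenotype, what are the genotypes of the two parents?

Observed offspring: 51 purple, 17 white
The observed ratio simplifies to 3:1. White (pp) offspring appear, so each parent must contribute one p allele. The parent stated to show purple carries P, so it is Pp. The other parent is then either Pp or pp: Pp × pp would give a 1:1 split, whereas Pp × Pp gives 3:1 — matching the data. So both parents are heterozygous (Pp × Pp).
Parent genotypes: Pp × Pp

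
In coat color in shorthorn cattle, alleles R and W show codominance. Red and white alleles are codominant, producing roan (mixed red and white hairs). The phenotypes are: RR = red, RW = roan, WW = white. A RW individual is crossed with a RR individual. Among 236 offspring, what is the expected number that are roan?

Punnett square for RW × RR:
Offspring genotypes: 2 RR, 2 RW
Phenotype counts: 2 red, 2 roan
roan: 2 out of 4 → fraction 1/2
Expected count = 1/2 × 236 = 118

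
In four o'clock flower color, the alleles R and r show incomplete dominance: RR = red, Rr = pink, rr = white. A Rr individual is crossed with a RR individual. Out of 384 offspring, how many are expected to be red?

Punnett square for Rr × RR:
Offspring genotypes: 2 RR, 2 Rr
Phenotype counts: 2 red, 2 pink
red: 2 out of 4 → fraction 1/2
Expected count = 1/2 × 384 = 192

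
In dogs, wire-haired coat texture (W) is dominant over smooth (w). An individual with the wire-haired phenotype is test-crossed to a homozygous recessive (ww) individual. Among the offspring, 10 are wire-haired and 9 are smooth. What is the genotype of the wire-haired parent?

Test cross: ? × ww
Offspring: 10 wire-haired, 9 smooth — approximately 1:1.
A 1:1 ratio in a test cross indicates the unknown parent is heterozygous (Ww).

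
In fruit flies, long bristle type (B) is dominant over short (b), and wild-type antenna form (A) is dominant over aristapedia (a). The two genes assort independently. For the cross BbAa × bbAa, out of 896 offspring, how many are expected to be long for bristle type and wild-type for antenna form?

Dihybrid cross BbAa × bbAa — consider each gene separately:
bristle type: Bb × bb → 2 Bb, 2 bb → 2 B_ : 2 bb (out of 4)
antenna form: Aa × Aa → 1 AA, 2 Aa, 1 aa → 3 A_ : 1 aa (out of 4)
Looking for: long (B_) and wild-type (A_)
P(long) = 2/4, P(wild-type) = 3/4
P(both) = 2/4 × 3/4 = 6/16 = 3/8
Expected count = 3/8 × 896 = 336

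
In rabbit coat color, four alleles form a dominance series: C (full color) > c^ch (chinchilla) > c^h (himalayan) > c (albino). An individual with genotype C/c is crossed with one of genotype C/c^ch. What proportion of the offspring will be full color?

Cross: C/c × C/c^ch
Allele dominance: C > c^ch > c^h > c
Offspring genotypes: 1 C/C, 1 C/c^ch, 1 C/c, 1 c^ch/c
Phenotype counts: 3 full color, 1 chinchilla
full color: 3 out of 4
Probability: 3/4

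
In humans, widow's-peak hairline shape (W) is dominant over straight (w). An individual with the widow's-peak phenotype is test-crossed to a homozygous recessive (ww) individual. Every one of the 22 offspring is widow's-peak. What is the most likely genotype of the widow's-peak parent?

Test cross: ? × ww
All offspring are widow's-peak.
If the unknown parent were heterozygous (Ww), about half of 22 offspring would be straight; none are. The unknown parent is most likely homozygous dominant (WW).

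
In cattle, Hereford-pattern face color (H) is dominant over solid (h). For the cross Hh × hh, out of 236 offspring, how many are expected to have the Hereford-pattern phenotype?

Punnett square for Hh × hh:
Offspring genotypes: 2 Hh, 2 hh
Total offspring: 4
Count with target: 2
Probability: 2/4 = 1/2
Expected count = 1/2 × 236 = 118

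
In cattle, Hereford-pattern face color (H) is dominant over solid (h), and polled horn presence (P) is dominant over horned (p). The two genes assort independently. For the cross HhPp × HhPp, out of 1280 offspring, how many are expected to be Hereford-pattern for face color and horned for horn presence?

Dihybrid cross HhPp × HhPp — consider each gene separately:
face color: Hh × Hh → 1 HH, 2 Hh, 1 hh → 3 H_ : 1 hh (out of 4)
horn presence: Pp × Pp → 1 PP, 2 Pp, 1 pp → 3 P_ : 1 pp (out of 4)
Looking for: Hereford-pattern (H_) and horned (pp)
P(Hereford-pattern) = 3/4, P(horned) = 1/4
P(both) = 3/4 × 1/4 = 3/16
Expected count = 3/16 × 1280 = 240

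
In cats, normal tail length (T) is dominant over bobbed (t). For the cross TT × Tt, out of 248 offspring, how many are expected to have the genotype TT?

Punnett square for TT × Tt:
Offspring genotypes: 2 TT, 2 Tt
Total offspring: 4
Count with target: 2
Probability: 2/4 = 1/2
Expected count = 1/2 × 248 = 124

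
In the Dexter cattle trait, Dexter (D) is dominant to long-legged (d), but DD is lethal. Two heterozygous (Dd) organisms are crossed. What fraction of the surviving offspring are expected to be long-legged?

Cross: Dd × Dd
Punnett square offspring (before lethality): 1 DD, 2 Dd, 1 dd
The DD genotype is lethal (embryos die); surviving offspring: 2 Dd, 1 dd
long-legged: 1 out of 3
Probability: 1/3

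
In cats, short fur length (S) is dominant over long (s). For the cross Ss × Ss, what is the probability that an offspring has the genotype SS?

Punnett square for Ss × Ss:
Offspring genotypes: 1 SS, 2 Ss, 1 ss
Total offspring: 4
Count with target: 1
Probability: 1/4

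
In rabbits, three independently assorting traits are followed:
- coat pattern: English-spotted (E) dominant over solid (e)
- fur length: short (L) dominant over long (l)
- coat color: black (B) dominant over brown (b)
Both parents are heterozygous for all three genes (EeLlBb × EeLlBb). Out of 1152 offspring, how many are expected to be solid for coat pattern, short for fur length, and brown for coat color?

Trihybrid cross: EeLlBb × EeLlBb
Each trait segregates independently with a 3:1 phenotypic ratio, so each gene contributes 3/4 (dominant) or 1/4 (recessive).
Target: solid (coat pattern), short (fur length), brown (coat color)
Probability = product of independent per-trait probabilities
= 1/4 × 3/4 × 1/4 = 3/64
Expected count = 3/64 × 1152 = 54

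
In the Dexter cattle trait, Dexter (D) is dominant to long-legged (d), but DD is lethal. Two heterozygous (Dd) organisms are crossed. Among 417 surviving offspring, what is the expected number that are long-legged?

Cross: Dd × Dd
Punnett square offspring (before lethality): 1 DD, 2 Dd, 1 dd
The DD genotype is lethal (embryos die); surviving offspring: 2 Dd, 1 dd
long-legged: 1 out of 3 → fraction 1/3
Expected count = 1/3 × 417 = 139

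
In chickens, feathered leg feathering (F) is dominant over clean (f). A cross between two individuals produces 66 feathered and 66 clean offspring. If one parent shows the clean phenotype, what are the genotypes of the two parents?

Observed offspring: 66 feathered, 66 clean
The observed ratio simplifies to 1:1. One parent shows clean, so its genotype must be ff. A 1:1 offspring split requires the other parent to be heterozygous (Ff).
Parent genotypes: ff × Ff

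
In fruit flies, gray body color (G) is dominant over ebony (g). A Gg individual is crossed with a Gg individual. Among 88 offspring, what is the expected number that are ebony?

Punnett square for Gg × Gg:
Offspring genotypes: 1 GG, 2 Gg, 1 gg
gray: 3, ebony: 1
ebony: 1 out of 4 → fraction 1/4
Expected count = 1/4 × 88 = 22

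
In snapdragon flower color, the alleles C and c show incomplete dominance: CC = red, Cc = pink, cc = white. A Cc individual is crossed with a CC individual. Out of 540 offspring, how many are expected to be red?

Punnett square for Cc × CC:
Offspring genotypes: 2 CC, 2 Cc
Phenotype counts: 2 red, 2 pink
red: 2 out of 4 → fraction 1/2
Expected count = 1/2 × 540 = 270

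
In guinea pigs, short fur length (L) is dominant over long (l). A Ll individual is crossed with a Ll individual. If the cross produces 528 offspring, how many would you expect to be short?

Punnett square for Ll × Ll:
Offspring genotypes: 1 LL, 2 Ll, 1 ll
short: 3, long: 1
short: 3 out of 4 → fraction 3/4
Expected count = 3/4 × 528 = 396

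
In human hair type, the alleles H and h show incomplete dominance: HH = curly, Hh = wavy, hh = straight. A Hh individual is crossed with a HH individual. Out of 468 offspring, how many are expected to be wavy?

Punnett square for Hh × HH:
Offspring genotypes: 2 HH, 2 Hh
Phenotype counts: 2 curly, 2 wavy
wavy: 2 out of 4 → fraction 1/2
Expected count = 1/2 × 468 = 234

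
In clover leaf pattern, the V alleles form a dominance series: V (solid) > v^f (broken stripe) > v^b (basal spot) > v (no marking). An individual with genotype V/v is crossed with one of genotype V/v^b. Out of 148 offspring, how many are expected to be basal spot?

Cross: V/v × V/v^b
Allele dominance: V > v^f > v^b > v
Offspring genotypes: 1 V/V, 1 V/v^b, 1 V/v, 1 v^b/v
Phenotype counts: 3 solid, 1 basal spot
basal spot: 1 out of 4 → fraction 1/4
Expected count = 1/4 × 148 = 37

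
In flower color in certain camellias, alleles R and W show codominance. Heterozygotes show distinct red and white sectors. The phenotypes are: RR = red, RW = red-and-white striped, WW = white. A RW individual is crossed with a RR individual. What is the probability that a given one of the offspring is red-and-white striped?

Punnett square for RW × RR:
Offspring genotypes: 2 RR, 2 RW
Phenotype counts: 2 red, 2 red-and-white striped
red-and-white striped: 2 out of 4
Probability: 2/4 = 1/2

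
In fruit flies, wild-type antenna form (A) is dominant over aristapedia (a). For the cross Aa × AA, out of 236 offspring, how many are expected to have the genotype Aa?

Punnett square for Aa × AA:
Offspring genotypes: 2 AA, 2 Aa
Total offspring: 4
Count with target: 2
Probability: 2/4 = 1/2
Expected count = 1/2 × 236 = 118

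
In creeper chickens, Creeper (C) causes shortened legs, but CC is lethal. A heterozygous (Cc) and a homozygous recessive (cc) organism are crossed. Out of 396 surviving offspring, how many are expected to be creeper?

Cross: Cc × cc
Punnett square offspring (before lethality): 2 Cc, 2 cc
No CC offspring are produced in this cross.
creeper: 2 out of 4 → fraction 1/2
Expected count = 1/2 × 396 = 198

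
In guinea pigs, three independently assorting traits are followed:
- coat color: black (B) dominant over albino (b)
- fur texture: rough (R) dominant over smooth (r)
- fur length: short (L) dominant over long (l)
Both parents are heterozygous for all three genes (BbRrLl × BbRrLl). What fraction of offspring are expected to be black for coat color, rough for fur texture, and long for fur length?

Trihybrid cross: BbRrLl × BbRrLl
Each trait segregates independently with a 3:1 phenotypic ratio, so each gene contributes 3/4 (dominant) or 1/4 (recessive).
Target: black (coat color), rough (fur texture), long (fur length)
Probability = product of independent per-trait probabilities
= 3/4 × 3/4 × 1/4 = 9/64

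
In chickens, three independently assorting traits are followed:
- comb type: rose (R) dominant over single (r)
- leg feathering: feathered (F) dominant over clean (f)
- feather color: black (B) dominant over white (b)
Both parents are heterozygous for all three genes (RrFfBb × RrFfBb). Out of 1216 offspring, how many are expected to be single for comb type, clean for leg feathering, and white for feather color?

Trihybrid cross: RrFfBb × RrFfBb
Each trait segregates independently with a 3:1 phenotypic ratio, so each gene contributes 3/4 (dominant) or 1/4 (recessive).
Target: single (comb type), clean (leg feathering), white (feather color)
Probability = product of independent per-trait probabilities
= 1/4 × 1/4 × 1/4 = 1/64
Expected count = 1/64 × 1216 = 19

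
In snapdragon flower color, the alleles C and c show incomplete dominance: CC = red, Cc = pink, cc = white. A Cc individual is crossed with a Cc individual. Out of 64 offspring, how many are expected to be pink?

Punnett square for Cc × Cc:
Offspring genotypes: 1 CC, 2 Cc, 1 cc
Phenotype counts: 1 red, 2 pink, 1 white
pink: 2 out of 4 → fraction 1/2
Expected count = 1/2 × 64 = 32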